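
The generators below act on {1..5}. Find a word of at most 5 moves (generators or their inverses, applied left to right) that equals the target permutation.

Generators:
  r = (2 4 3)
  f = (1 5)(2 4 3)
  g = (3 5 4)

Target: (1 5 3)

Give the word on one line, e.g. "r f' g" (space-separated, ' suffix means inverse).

f' g' f' g'

  after f': (1 5)(2 3 4)
  after g': (1 3 5)(2 4)
  after f': (1 4 3)
  after g': (1 5 3)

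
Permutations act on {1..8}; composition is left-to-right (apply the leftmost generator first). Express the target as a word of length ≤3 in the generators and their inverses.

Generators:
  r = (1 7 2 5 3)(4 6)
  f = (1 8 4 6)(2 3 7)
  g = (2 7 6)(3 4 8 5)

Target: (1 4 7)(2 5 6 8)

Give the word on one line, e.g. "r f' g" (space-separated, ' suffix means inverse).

r g r'

  after r: (1 7 2 5 3)(4 6)
  after g: (1 6 8 5 4 2 3)
  after r': (1 4 7)(2 5 6 8)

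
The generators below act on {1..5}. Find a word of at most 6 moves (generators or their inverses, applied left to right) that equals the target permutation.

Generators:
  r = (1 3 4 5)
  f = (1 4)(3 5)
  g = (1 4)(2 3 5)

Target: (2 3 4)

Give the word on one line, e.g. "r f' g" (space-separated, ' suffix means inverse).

  after g': (1 4)(2 5 3)
  after f: (2 3)
  after r': (1 5 4 3 2)
  after g': (1 3 5)(2 4)
  after r': (2 3 4)

g' f r' g' r'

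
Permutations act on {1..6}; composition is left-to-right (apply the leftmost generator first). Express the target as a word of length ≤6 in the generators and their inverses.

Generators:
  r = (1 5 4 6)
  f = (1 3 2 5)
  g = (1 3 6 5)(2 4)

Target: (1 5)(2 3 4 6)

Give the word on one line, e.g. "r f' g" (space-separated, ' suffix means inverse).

g r g' r

  after g: (1 3 6 5)(2 4)
  after r: (1 3)(2 6 4)
  after g': (2 3 5 6)
  after r: (1 5)(2 3 4 6)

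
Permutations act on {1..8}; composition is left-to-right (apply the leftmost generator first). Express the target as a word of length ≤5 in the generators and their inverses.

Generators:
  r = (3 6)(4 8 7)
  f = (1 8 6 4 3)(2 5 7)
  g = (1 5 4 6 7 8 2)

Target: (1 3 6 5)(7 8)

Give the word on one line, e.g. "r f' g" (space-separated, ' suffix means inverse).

f r' f' r'

  after f: (1 8 6 4 3)(2 5 7)
  after r': (1 4 6 7 2 5 8 3)
  after f': (1 6 5)(4 8)
  after r': (1 3 6 5)(7 8)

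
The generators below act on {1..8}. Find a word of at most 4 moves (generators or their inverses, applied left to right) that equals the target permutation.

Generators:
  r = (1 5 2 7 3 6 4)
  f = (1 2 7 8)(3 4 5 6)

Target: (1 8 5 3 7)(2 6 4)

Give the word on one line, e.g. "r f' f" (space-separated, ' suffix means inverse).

  after f': (1 8 7 2)(3 6 5 4)
  after r': (1 8 2 4 7 5 6)
  after r': (1 8 5 3 7)(2 6 4)

f' r' r'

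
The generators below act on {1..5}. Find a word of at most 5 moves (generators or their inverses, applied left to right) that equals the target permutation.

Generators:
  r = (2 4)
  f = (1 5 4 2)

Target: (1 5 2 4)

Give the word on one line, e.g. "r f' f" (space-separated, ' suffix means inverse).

r' f r

  after r': (2 4)
  after f: (1 5 4)
  after r: (1 5 2 4)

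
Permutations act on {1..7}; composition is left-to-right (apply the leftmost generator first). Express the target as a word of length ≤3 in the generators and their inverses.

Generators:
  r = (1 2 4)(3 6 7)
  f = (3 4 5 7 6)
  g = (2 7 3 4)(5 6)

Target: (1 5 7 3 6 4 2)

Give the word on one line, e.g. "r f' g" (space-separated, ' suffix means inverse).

  after r': (1 4 2)(3 7 6)
  after f: (1 5 7 3 6 4 2)

r' f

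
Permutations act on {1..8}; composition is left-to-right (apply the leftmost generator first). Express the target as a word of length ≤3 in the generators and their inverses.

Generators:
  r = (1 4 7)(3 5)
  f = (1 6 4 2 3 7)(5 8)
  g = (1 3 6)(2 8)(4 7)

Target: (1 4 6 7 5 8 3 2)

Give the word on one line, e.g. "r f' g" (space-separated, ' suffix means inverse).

f' r'

  after f': (1 7 3 2 4 6)(5 8)
  after r': (1 4 6 7 5 8 3 2)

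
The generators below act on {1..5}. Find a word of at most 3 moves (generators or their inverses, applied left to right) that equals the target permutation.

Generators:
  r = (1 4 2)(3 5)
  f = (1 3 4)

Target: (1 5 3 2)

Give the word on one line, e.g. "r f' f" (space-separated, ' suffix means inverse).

f r

  after f: (1 3 4)
  after r: (1 5 3 2)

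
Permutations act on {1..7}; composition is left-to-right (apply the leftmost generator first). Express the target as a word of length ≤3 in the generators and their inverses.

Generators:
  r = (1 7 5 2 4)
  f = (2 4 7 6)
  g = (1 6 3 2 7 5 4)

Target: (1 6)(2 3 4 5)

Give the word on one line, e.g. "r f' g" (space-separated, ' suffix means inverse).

g' f' f'

  after g': (1 4 5 7 2 3 6)
  after f': (1 2 3 7 6)(4 5)
  after f': (1 6)(2 3 4 5)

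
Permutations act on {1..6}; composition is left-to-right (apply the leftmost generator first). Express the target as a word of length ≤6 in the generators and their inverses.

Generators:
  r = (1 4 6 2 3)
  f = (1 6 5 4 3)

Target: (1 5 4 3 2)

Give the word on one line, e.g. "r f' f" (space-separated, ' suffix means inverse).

r f r f f

  after r: (1 4 6 2 3)
  after f: (1 3 6 2)(4 5)
  after r: (2 4 5 6 3)
  after f: (1 6)(2 3)
  after f: (1 5 4 3 2)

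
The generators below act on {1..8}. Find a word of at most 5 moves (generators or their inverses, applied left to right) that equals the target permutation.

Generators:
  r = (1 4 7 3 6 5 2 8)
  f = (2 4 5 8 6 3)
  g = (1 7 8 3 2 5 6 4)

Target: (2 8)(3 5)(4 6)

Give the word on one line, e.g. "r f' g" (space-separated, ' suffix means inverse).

f' f' f'

  after f': (2 3 6 8 5 4)
  after f': (2 6 5)(3 8 4)
  after f': (2 8)(3 5)(4 6)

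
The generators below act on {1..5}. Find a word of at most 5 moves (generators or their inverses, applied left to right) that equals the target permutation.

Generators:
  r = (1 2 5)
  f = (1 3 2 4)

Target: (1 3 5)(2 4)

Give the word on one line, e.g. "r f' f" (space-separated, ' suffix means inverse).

  after f: (1 3 2 4)
  after r': (1 3)(2 4 5)
  after r': (1 3 5)(2 4)

f r' r'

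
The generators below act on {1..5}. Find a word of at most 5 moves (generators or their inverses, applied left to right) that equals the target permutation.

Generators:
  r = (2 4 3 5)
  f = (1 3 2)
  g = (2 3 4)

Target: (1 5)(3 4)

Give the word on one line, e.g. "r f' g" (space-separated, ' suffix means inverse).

r' g' f r

  after r': (2 5 3 4)
  after g': (2 5)
  after f: (1 3 2 5)
  after r: (1 5)(3 4)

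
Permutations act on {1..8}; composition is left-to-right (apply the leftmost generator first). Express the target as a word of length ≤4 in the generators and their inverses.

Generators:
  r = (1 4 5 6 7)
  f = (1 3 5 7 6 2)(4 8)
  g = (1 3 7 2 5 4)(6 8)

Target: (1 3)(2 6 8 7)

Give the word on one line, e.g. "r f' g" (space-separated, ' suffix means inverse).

  after g: (1 3 7 2 5 4)(6 8)
  after r: (1 3)(2 6 8 7)

g r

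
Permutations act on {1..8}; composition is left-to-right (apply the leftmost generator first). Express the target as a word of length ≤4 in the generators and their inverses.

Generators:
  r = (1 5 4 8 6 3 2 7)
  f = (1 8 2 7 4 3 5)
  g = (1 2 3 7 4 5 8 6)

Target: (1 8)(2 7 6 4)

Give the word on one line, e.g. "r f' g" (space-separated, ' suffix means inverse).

g' r'

  after g': (1 6 8 5 4 7 3 2)
  after r': (1 8)(2 7 6 4)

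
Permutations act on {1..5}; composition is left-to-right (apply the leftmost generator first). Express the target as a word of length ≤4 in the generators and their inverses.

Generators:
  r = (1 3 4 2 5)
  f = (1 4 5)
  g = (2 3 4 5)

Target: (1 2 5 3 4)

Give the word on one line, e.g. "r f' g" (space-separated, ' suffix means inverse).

  after f: (1 4 5)
  after r: (1 2 5 3 4)

f r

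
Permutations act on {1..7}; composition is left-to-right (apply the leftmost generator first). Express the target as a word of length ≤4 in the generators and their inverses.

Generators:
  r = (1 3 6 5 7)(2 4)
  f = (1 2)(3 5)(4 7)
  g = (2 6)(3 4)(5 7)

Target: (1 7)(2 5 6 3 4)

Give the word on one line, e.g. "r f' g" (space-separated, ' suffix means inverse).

  after f: (1 2)(3 5)(4 7)
  after r: (1 4)(2 3 7)(5 6)
  after f': (1 7)(2 5 6 3 4)

f r f'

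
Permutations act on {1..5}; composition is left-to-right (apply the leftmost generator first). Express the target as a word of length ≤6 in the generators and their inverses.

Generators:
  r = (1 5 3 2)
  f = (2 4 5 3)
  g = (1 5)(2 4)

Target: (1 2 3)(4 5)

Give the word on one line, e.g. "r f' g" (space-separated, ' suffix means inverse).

r' f r' g

  after r': (1 2 3 5)
  after f: (1 4 5)
  after r': (1 4)(2 3 5)
  after g: (1 2 3)(4 5)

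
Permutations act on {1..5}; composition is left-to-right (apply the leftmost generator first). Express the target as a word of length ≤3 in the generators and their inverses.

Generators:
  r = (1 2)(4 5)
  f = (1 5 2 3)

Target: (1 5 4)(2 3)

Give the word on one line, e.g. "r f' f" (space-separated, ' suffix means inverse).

  after r: (1 2)(4 5)
  after f': (1 5 4)(2 3)

r f'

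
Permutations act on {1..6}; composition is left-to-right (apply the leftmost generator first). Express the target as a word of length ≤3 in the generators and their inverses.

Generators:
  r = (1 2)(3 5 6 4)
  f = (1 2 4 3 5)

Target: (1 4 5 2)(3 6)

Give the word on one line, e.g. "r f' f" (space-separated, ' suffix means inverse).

  after f': (1 5 3 4 2)
  after r': (1 3 6 5 4)
  after f': (1 4 5 2)(3 6)

f' r' f'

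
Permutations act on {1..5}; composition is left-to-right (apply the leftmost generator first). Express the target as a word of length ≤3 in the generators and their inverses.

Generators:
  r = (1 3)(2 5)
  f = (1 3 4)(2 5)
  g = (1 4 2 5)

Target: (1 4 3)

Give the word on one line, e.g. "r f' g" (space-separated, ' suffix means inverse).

  after f: (1 3 4)(2 5)
  after f: (1 4 3)

f f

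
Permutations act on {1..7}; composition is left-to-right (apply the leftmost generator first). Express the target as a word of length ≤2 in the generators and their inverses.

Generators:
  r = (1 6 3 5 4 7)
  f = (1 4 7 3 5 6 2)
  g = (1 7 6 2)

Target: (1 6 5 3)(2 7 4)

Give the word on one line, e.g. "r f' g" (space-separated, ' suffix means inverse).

  after f': (1 2 6 5 3 7 4)
  after g': (1 6 5 3)(2 7 4)

f' g'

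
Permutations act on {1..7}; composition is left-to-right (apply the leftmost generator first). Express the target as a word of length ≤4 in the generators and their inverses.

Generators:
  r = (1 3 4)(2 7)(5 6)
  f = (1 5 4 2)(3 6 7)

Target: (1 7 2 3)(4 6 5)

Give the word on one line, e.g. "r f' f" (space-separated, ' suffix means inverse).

  after f: (1 5 4 2)(3 6 7)
  after f: (1 4)(2 5)(3 7 6)
  after f: (1 2 4 5)
  after r': (1 7 2 3)(4 6 5)

f f f r'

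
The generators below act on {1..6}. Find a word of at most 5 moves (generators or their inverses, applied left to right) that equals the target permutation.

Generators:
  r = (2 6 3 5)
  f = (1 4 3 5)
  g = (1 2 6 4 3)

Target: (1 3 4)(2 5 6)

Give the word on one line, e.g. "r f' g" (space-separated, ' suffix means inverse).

  after f': (1 5 3 4)
  after r: (1 2 6 3 4)
  after r: (1 6 5 2 3 4)
  after r: (1 3 4)(2 5 6)

f' r r r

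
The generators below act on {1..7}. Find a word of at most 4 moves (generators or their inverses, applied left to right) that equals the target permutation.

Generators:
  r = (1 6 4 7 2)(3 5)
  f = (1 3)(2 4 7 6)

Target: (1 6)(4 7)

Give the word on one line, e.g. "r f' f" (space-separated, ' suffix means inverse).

  after r: (1 6 4 7 2)(3 5)
  after f': (1 7 6 2 3 5)
  after f': (1 4 2)(3 5)
  after r': (1 6)(4 7)

r f' f' r'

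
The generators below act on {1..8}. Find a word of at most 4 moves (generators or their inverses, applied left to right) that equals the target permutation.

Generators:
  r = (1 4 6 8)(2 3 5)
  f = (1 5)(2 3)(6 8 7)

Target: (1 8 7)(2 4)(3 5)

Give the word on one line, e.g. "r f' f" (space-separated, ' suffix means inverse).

r' f' r

  after r': (1 8 6 4)(2 5 3)
  after f': (1 6 4 5 2)(7 8)
  after r: (1 8 7)(2 4)(3 5)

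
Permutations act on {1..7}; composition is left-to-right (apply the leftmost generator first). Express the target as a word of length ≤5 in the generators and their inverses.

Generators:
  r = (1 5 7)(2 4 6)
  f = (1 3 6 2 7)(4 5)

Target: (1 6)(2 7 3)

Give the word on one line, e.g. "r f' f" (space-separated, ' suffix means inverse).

r f r

  after r: (1 5 7)(2 4 6)
  after f: (1 4 2 5)(3 6 7)
  after r: (1 6)(2 7 3)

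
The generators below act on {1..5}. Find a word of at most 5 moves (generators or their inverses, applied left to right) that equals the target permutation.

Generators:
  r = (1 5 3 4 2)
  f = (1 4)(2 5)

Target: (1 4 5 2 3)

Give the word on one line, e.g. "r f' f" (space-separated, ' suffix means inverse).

  after r': (1 2 4 3 5)
  after r': (1 4 5 2 3)
  after f': (2 3 4)
  after f': (1 4 5 2 3)

r' r' f' f'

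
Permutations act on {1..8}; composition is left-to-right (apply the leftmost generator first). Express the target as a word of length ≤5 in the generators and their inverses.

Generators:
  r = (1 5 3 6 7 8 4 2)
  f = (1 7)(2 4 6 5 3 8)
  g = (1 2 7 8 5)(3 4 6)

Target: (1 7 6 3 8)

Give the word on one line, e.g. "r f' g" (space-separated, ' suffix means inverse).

  after r': (1 2 4 8 7 6 3 5)
  after g': (2 3 8)(4 7)
  after f': (1 7 2 5 6 4)
  after g: (1 8 5 3 4 2)
  after r': (1 7 6 3 8)

r' g' f' g r'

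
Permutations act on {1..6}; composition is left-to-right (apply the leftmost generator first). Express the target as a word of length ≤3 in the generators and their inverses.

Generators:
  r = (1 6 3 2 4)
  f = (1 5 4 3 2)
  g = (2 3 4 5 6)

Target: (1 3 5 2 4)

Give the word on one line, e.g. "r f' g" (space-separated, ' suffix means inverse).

f' f'

  after f': (1 2 3 4 5)
  after f': (1 3 5 2 4)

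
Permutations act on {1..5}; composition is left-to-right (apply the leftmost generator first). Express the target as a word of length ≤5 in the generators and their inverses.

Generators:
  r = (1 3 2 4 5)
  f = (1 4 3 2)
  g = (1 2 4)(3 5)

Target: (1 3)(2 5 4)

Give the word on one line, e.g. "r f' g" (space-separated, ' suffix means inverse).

r g' f r' f

  after r: (1 3 2 4 5)
  after g': (1 5 4 3)
  after f: (1 5 3 4 2)
  after r': (1 4 3 2 5)
  after f: (1 3)(2 5 4)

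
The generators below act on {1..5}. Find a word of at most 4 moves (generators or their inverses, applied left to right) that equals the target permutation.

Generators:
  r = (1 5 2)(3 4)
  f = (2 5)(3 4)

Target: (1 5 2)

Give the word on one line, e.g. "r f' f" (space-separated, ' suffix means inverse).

r' f' r f'

  after r': (1 2 5)(3 4)
  after f': (1 5)
  after r: (1 2)(3 4)
  after f': (1 5 2)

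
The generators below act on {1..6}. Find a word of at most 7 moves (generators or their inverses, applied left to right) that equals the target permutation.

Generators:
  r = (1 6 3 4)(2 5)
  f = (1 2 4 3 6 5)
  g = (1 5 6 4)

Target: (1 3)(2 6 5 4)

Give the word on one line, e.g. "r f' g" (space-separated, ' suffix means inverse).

  after r': (1 4 3 6)(2 5)
  after g': (1 6 4 3 5 2)
  after r': (2 4 6 3)
  after r': (1 4)(2 3 5)
  after f: (1 3)(2 6 5 4)

r' g' r' r' f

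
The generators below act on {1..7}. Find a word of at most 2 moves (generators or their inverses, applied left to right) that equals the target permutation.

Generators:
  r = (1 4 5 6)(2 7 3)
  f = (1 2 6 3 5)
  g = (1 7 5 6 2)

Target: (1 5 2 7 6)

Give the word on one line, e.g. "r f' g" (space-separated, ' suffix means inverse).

g g

  after g: (1 7 5 6 2)
  after g: (1 5 2 7 6)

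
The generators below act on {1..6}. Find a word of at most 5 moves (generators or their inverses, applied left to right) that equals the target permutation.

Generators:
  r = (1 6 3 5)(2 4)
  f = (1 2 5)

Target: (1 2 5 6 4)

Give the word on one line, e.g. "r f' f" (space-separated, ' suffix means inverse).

  after f: (1 2 5)
  after r': (1 4 2 3 6)
  after f: (1 4 5)(2 3 6)
  after r: (1 2 5 6 4)

f r' f r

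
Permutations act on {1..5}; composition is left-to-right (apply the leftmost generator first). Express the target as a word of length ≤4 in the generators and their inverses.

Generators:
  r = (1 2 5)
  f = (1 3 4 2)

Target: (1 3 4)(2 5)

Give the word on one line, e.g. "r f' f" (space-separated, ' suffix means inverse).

  after f: (1 3 4 2)
  after r': (1 3 4)(2 5)

f r'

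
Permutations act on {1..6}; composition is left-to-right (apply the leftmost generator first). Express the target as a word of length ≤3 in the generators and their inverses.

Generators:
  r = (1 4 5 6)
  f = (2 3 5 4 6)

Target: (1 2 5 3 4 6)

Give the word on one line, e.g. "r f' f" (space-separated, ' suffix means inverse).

  after r: (1 4 5 6)
  after f: (1 6)(2 3 5)
  after f: (1 2 5 3 4 6)

r f f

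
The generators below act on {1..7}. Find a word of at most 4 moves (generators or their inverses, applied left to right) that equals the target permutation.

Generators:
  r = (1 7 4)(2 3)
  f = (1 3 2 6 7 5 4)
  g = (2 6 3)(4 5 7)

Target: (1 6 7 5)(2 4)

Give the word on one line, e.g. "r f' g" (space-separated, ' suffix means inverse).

  after f: (1 3 2 6 7 5 4)
  after f: (1 2 7 4 3 6 5)
  after g: (1 6 7 5)(2 4)

f f g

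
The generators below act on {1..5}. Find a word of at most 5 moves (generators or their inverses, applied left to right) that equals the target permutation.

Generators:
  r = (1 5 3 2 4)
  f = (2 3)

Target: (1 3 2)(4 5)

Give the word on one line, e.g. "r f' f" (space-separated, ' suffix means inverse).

  after r: (1 5 3 2 4)
  after f: (1 5 2 4)
  after r: (1 3 2)(4 5)

r f r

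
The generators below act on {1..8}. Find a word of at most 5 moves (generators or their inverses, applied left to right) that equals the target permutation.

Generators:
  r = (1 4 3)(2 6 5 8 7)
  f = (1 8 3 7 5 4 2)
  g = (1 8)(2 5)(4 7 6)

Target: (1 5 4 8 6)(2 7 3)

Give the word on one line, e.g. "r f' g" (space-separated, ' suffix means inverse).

f' r g' f

  after f': (1 2 4 5 7 3 8)
  after r: (1 6 5 2 3 7)(4 8)
  after g': (1 7 8 6 2 3 4)
  after f: (1 5 4 8 6)(2 7 3)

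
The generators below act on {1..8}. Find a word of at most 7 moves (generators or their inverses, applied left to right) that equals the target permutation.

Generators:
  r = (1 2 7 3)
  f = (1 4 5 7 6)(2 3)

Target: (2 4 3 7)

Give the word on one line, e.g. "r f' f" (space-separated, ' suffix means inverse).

  after f: (1 4 5 7 6)(2 3)
  after f: (1 5 6 4 7)
  after r: (1 5 6 4 3)(2 7)
  after f': (1 4 2 5 7 3 6)
  after f': (2 4 3 7)

f f r f' f'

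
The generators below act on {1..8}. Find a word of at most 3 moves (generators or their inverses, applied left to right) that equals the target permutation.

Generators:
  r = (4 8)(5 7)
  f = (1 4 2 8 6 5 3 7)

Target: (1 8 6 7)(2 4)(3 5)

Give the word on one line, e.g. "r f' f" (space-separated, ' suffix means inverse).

f r

  after f: (1 4 2 8 6 5 3 7)
  after r: (1 8 6 7)(2 4)(3 5)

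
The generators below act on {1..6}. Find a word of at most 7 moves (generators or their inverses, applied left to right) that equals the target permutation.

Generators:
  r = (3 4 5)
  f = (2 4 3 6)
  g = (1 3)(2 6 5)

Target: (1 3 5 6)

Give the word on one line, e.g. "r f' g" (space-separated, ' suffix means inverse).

  after f': (2 6 3 4)
  after g: (1 3 4 6)(2 5)
  after r': (1 5 2 4 6)
  after f': (1 5 6)(3 4)
  after r: (1 3 5 6)

f' g r' f' r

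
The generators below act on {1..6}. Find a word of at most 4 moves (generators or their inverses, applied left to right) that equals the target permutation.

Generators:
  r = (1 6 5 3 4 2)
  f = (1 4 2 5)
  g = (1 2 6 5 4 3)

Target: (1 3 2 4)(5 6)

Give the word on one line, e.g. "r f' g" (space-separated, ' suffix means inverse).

g' f

  after g': (1 3 4 5 6 2)
  after f: (1 3 2 4)(5 6)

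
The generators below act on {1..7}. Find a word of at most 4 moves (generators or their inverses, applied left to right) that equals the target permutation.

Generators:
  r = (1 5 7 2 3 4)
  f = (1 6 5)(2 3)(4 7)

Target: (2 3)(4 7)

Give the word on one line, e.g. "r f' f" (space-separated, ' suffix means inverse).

f f f

  after f: (1 6 5)(2 3)(4 7)
  after f: (1 5 6)
  after f: (2 3)(4 7)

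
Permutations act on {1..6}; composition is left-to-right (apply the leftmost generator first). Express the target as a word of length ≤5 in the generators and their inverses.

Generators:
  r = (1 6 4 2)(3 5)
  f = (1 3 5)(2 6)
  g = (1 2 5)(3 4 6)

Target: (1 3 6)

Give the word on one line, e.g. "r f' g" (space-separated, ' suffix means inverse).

r' f r' f

  after r': (1 2 4 6)(3 5)
  after f: (1 6 3)(2 4)
  after r': (2 6 5 3)
  after f: (1 3 6)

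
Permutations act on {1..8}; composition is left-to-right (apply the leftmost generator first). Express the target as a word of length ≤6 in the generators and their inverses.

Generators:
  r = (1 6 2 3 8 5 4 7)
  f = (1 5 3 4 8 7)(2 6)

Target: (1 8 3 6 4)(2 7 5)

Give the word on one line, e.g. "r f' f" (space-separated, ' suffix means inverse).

  after f': (1 7 8 4 3 5)(2 6)
  after f': (1 8 3)(4 5 7)
  after r: (1 5)(2 3 6)
  after r: (1 4 7)(2 8 5 6 3)
  after f: (1 8 3 6 4)(2 7 5)

f' f' r r f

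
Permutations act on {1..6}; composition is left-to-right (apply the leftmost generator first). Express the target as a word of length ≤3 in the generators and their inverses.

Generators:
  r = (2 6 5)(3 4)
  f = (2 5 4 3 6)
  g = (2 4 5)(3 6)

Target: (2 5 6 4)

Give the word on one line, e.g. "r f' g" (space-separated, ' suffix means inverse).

g f'

  after g: (2 4 5)(3 6)
  after f': (2 5 6 4)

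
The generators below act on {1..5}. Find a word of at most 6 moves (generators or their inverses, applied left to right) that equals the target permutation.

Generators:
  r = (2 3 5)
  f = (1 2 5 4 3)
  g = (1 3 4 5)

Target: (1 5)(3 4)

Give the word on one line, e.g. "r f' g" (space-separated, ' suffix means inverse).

g g r' f'

  after g: (1 3 4 5)
  after g: (1 4)(3 5)
  after r': (1 4)(2 5)
  after f': (1 5)(3 4)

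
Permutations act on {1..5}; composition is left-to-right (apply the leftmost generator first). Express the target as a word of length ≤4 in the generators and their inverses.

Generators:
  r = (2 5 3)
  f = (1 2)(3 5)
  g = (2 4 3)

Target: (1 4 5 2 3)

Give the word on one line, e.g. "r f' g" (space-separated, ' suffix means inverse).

  after r': (2 3 5)
  after f: (1 2 5)
  after g: (1 4 3 2 5)
  after f: (1 4 5 2 3)

r' f g f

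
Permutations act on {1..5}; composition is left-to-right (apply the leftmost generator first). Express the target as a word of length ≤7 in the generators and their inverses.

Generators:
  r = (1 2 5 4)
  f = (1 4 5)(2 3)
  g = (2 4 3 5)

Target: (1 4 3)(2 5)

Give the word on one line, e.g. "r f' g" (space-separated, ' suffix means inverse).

  after f': (1 5 4)(2 3)
  after g': (1 3 5 2 4)
  after r': (1 3 2 5)
  after r': (1 3)(4 5)
  after g': (1 4 3)(2 5)

f' g' r' r' g'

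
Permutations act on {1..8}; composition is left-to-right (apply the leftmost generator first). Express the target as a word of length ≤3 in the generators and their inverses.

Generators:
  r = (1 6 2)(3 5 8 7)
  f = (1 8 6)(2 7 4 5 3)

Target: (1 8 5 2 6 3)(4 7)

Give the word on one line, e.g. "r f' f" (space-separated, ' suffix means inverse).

  after r': (1 2 6)(3 7 8 5)
  after r': (1 6 2)(3 8)(5 7)
  after f': (1 8 5 2 6 3)(4 7)

r' r' f'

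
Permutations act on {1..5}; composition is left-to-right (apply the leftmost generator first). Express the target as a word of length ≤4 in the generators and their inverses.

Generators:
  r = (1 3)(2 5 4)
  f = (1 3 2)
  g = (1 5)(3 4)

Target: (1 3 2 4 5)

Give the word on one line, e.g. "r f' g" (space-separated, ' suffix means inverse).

g f' g' f

  after g: (1 5)(3 4)
  after f': (1 5 2 3 4)
  after g': (2 4 5)
  after f: (1 3 2 4 5)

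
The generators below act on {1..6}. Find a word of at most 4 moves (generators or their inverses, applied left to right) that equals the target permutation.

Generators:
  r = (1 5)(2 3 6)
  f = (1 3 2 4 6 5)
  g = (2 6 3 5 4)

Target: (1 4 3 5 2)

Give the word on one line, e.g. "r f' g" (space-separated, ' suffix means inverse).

  after f': (1 5 6 4 2 3)
  after g: (1 4 6 2 5 3)
  after r': (1 4 3 5 2)

f' g r'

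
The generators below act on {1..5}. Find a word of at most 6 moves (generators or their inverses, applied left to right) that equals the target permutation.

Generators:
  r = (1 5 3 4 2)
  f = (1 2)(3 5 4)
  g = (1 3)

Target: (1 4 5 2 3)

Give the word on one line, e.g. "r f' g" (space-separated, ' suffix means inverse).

  after f: (1 2)(3 5 4)
  after r: (2 5)
  after g: (1 3)(2 5)
  after f: (1 5)(2 4 3)
  after f: (1 4 5 2 3)

f r g f f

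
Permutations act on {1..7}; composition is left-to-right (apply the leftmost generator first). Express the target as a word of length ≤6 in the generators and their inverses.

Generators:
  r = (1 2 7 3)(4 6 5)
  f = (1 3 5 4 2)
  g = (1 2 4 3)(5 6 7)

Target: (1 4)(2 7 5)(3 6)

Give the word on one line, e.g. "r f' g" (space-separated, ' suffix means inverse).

g r r g'

  after g: (1 2 4 3)(5 6 7)
  after r: (1 7 4)(2 6 3)
  after r: (1 3 7 6)(2 5 4)
  after g': (1 4)(2 7 5)(3 6)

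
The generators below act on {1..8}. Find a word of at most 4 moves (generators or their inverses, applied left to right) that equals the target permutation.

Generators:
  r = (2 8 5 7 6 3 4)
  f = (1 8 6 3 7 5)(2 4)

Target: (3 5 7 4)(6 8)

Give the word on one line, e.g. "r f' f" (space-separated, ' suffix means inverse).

  after f': (1 5 7 3 6 8)(2 4)
  after r: (1 7 4 8)(5 6)
  after f: (1 5 3 7 2 4 6)
  after f: (3 5 7 4)(6 8)

f' r f f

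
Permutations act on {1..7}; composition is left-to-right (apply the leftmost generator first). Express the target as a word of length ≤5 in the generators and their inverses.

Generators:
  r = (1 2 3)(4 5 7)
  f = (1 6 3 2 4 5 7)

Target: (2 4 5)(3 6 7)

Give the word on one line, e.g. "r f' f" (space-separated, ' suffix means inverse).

  after f: (1 6 3 2 4 5 7)
  after r: (1 6)(2 5 4 7)
  after f': (2 4 5)(3 6 7)

f r f'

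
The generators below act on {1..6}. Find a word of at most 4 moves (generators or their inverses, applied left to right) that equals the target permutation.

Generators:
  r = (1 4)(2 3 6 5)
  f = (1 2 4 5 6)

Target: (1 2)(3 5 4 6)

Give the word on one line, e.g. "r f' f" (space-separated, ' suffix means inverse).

f' r r

  after f': (1 6 5 4 2)
  after r: (1 5)(2 4 3 6)
  after r: (1 2)(3 5 4 6)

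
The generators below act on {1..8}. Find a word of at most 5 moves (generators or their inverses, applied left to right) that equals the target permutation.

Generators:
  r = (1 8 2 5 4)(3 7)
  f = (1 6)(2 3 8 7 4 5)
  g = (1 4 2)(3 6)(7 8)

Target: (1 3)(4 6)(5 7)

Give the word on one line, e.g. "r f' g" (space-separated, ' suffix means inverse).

g r r r f

  after g: (1 4 2)(3 6)(7 8)
  after r: (2 8 3 6 7)(4 5)
  after r: (1 8 7 5)(3 6)
  after r: (1 2 5 8 3 6 7 4)
  after f: (1 3)(4 6)(5 7)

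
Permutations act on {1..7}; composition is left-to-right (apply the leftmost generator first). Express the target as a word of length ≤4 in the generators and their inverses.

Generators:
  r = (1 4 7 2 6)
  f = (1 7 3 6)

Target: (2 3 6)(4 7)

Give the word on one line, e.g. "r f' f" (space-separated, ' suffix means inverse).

  after r': (1 6 2 7 4)
  after f: (2 3 6)(4 7)

r' f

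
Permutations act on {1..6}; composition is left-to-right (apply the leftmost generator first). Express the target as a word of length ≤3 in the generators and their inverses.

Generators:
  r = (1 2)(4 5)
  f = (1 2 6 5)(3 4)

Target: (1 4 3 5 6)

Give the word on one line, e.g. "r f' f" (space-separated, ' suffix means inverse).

f' r'

  after f': (1 5 6 2)(3 4)
  after r': (1 4 3 5 6)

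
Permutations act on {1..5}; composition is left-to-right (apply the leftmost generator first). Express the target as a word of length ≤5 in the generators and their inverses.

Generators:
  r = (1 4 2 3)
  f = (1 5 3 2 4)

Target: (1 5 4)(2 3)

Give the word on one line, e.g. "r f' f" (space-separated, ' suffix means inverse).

  after r: (1 4 2 3)
  after r: (1 2)(3 4)
  after f: (1 4 2 5 3)
  after r': (2 5)
  after f: (1 5 4)(2 3)

r r f r' f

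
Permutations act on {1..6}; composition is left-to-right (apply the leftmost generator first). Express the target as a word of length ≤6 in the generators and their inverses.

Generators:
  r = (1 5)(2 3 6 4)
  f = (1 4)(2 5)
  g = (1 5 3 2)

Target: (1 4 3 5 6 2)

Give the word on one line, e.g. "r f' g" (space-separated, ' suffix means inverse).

  after r: (1 5)(2 3 6 4)
  after r: (2 6)(3 4)
  after g: (1 5 3 4 2 6)
  after r: (2 4 3)(5 6)
  after f': (1 4 3 5 6 2)

r r g r f'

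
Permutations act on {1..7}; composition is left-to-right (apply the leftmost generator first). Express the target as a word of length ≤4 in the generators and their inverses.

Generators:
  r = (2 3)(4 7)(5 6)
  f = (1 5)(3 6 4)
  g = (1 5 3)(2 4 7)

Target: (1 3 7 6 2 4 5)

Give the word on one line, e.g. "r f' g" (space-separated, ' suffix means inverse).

  after f': (1 5)(3 4 6)
  after r: (1 6 2 3 7 4 5)
  after f: (1 4)(2 6)(3 7)
  after f: (1 3 7 6 2 4 5)

f' r f f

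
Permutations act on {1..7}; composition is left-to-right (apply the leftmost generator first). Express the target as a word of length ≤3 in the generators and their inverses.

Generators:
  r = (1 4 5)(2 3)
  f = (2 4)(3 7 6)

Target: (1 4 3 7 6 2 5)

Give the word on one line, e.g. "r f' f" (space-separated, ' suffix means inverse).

  after f: (2 4)(3 7 6)
  after r: (1 4 3 7 6 2 5)

f r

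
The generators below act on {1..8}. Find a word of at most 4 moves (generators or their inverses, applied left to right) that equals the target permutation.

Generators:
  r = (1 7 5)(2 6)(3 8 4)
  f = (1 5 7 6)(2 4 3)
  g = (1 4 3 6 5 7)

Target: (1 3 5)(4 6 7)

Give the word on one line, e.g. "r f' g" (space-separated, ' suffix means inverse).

  after g: (1 4 3 6 5 7)
  after g: (1 3 5)(4 6 7)

g g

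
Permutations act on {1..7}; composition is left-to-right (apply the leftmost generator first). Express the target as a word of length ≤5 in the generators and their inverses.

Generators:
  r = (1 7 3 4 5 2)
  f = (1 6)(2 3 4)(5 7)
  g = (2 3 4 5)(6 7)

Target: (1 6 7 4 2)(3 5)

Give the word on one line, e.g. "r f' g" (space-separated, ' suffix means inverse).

  after f': (1 6)(2 4 3)(5 7)
  after g': (1 7 4 2 3 5 6)
  after g': (1 6)(3 4 5 7)
  after r: (1 6 7 4 2)(3 5)

f' g' g' r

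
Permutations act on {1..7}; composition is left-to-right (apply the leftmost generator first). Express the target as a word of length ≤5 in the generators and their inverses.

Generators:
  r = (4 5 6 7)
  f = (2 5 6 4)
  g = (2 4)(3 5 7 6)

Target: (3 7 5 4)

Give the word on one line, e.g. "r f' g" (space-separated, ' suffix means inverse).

  after r': (4 7 6 5)
  after g: (2 4 6 7 3 5)
  after g: (3 7 5 4)

r' g g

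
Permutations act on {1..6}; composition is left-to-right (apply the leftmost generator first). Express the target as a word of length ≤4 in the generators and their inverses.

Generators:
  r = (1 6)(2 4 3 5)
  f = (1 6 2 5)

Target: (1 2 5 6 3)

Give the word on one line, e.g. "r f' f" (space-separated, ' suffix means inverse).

  after r: (1 6)(2 4 3 5)
  after f': (2 4 3)(5 6)
  after r': (1 6 3 5)
  after f: (1 2 5 6 3)

r f' r' f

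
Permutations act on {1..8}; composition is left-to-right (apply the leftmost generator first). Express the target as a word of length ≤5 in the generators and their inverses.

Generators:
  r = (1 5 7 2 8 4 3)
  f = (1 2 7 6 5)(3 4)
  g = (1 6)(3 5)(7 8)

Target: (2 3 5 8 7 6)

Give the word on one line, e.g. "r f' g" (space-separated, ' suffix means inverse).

  after f': (1 5 6 7 2)(3 4)
  after f': (1 6 2 5 7)
  after g': (2 3 5 8 7 6)

f' f' g'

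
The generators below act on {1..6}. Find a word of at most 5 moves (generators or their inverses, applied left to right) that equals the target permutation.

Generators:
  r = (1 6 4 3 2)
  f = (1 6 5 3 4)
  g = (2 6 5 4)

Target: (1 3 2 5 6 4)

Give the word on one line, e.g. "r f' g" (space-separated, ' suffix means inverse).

r r g r'

  after r: (1 6 4 3 2)
  after r: (1 4 2 6 3)
  after g: (1 2 5 4 6 3)
  after r': (1 3 2 5 6 4)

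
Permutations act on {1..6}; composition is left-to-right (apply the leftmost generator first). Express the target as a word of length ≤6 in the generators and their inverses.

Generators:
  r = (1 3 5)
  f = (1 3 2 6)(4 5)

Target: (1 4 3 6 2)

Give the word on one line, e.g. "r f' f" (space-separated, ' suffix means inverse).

f r' r' f

  after f: (1 3 2 6)(4 5)
  after r': (2 6 5 4 3)
  after r': (1 5 4)(2 6 3)
  after f: (1 4 3 6 2)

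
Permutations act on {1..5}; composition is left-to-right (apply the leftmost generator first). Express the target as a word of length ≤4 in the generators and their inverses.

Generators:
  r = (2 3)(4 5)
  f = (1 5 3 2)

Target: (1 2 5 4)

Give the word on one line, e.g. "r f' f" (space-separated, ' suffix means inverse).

  after r': (2 3)(4 5)
  after f: (1 5 4 3)
  after f: (1 3 5 4 2)
  after f: (1 2 5 4)

r' f f f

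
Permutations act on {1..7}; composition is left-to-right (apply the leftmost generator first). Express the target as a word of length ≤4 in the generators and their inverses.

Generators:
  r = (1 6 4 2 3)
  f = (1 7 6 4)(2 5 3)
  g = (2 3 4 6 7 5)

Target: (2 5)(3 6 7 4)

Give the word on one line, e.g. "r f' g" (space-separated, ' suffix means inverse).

  after r: (1 6 4 2 3)
  after f: (1 4 5 3 7 6)
  after f: (2 5)(3 6 7 4)

r f f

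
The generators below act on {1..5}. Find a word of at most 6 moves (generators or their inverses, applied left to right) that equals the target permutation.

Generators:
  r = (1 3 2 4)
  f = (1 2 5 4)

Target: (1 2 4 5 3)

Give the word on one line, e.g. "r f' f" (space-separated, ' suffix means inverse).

f' f' r f'

  after f': (1 4 5 2)
  after f': (1 5)(2 4)
  after r: (1 5 3 2)
  after f': (1 2 4 5 3)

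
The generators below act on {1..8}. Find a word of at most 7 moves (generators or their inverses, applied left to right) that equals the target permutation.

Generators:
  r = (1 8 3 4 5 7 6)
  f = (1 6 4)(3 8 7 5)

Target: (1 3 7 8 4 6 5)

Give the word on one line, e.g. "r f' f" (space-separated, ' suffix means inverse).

  after r: (1 8 3 4 5 7 6)
  after f': (1 3 6 4 7)(5 8)
  after r: (1 4 6 5 3)(7 8)
  after r: (1 5 4)(3 8 6 7)
  after f: (1 3 7 8 4 6 5)

r f' r r f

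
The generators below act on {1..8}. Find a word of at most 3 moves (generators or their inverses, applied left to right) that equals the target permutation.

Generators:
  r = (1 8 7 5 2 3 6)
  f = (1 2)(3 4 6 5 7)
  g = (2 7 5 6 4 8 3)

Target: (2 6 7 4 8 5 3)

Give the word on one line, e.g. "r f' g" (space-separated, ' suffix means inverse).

  after g: (2 7 5 6 4 8 3)
  after f': (1 2 5 4 8 7 6 3)
  after f': (2 6 7 4 8 5 3)

g f' f'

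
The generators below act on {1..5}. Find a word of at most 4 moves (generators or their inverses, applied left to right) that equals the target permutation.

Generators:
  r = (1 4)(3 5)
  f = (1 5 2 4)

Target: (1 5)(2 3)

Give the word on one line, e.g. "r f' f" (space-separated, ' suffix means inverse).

r f' r f'

  after r: (1 4)(3 5)
  after f': (1 2 5 3)
  after r: (1 2 3 4)
  after f': (1 5)(2 3)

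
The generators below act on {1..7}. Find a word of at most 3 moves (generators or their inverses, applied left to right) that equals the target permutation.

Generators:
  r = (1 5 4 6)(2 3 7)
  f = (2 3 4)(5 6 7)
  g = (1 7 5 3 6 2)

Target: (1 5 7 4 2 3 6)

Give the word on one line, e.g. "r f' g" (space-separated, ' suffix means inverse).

  after r': (1 6 4 5)(2 7 3)
  after f: (1 7 4 6 2 5)
  after g: (1 5 7 4 2 3 6)

r' f g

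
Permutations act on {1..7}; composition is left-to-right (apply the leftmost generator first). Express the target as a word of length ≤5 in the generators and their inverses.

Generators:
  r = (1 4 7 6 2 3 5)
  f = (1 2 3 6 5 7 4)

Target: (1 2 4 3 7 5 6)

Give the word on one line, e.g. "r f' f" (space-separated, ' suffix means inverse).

  after r: (1 4 7 6 2 3 5)
  after r: (1 7 2 5 4 6 3)
  after r: (1 6 5 7 3 4 2)
  after r: (1 2 4 3 7 5 6)

r r r r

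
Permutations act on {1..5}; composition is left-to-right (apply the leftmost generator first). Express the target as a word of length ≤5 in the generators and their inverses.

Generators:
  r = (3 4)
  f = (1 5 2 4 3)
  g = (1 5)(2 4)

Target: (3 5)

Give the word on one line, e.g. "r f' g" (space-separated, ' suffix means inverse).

  after r: (3 4)
  after g': (1 5)(2 4 3)
  after f': (3 5)

r g' f'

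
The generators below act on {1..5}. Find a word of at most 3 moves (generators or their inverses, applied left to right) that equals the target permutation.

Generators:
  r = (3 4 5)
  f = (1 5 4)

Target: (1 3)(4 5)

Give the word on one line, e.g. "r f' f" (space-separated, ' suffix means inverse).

f r f

  after f: (1 5 4)
  after r: (1 3 4)
  after f: (1 3)(4 5)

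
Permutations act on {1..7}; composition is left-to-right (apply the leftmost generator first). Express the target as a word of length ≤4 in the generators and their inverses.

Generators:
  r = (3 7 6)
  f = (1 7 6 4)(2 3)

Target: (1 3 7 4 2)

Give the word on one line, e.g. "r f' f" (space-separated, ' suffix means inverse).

f' r f' r

  after f': (1 4 6 7)(2 3)
  after r: (1 4 3 2 7)
  after f': (1 6 7 4 2)
  after r: (1 3 7 4 2)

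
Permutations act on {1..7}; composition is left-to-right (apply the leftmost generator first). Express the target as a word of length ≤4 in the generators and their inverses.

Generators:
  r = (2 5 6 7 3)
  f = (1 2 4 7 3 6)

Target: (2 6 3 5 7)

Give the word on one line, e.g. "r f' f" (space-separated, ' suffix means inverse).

r r

  after r: (2 5 6 7 3)
  after r: (2 6 3 5 7)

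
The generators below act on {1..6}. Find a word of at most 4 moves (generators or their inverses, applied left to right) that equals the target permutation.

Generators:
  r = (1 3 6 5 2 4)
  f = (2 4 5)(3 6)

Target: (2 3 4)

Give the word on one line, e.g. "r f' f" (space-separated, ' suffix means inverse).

r f r' r'

  after r: (1 3 6 5 2 4)
  after f: (1 6 2 5 4)
  after r': (1 3)(2 6 5)
  after r': (2 3 4)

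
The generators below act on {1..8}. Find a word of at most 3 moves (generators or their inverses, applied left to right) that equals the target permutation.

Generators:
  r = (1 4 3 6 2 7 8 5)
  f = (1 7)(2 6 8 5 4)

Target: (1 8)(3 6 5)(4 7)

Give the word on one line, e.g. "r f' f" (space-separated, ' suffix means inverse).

f r

  after f: (1 7)(2 6 8 5 4)
  after r: (1 8)(3 6 5)(4 7)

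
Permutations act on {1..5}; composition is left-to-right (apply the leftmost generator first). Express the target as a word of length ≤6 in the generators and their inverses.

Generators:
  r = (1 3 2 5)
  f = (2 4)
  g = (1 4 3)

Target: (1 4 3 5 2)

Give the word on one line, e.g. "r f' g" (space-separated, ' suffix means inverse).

  after f': (2 4)
  after r': (1 5 2 4 3)
  after r': (1 2 4)(3 5)
  after g': (1 2)(3 5 4)
  after f: (1 4 3 5 2)

f' r' r' g' f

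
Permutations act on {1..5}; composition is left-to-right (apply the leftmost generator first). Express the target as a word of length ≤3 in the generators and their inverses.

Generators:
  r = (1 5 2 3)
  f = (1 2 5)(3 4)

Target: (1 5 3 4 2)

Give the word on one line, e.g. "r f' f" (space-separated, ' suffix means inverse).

f r'

  after f: (1 2 5)(3 4)
  after r': (1 5 3 4 2)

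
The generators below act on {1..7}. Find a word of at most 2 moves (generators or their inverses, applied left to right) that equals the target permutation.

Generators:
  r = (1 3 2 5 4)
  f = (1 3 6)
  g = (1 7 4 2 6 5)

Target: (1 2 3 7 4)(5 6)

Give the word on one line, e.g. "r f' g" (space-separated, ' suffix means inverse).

  after r': (1 4 5 2 3)
  after g: (1 2 3 7 4)(5 6)

r' g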